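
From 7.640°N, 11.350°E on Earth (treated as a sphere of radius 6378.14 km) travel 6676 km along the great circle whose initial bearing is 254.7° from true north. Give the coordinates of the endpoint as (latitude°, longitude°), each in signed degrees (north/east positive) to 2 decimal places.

Angular distance δ = d/R = 6676/6378.14 = 1.04670 rad; initial bearing θ = 4.4454 rad.
sin φ₂ = sin φ₁ cos δ + cos φ₁ sin δ cos θ = (0.1329)(0.5004) + (0.9911)(0.8658)(-0.2639) = -0.1599, so φ₂ = -9.20°.
Δλ = atan2(sin θ sin δ cos φ₁, cos δ − sin φ₁ sin φ₂) = atan2(-0.8277, 0.5217) = -57.777°.
λ₂ = 11.350° − 57.777° = -46.43°.

-9.20°, -46.43°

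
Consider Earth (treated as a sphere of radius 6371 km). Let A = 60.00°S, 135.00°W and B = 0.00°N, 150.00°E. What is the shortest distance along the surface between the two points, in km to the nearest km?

9181 km

In radians: φ₁ = -1.0472, φ₂ = 0.0000, Δλ = -75.000° = -1.3090 rad.
cos c = sin φ₁ sin φ₂ + cos φ₁ cos φ₂ cos Δλ = (-0.8660)(0.0000) + (0.5000)(1.0000)(0.2588) = 0.12941,
so c = arccos(0.12941) = 1.44102 rad.
Distance = R·c = 6371 × 1.4410 ≈ 9181 km.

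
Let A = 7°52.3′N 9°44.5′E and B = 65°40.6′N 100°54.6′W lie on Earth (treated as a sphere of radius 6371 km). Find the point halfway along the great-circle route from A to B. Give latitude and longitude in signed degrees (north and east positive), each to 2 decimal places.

The central angle between A and B is δ = 1.5899 rad.
With f = 0.5, the slerp weights are sin((1−f)δ)/sin δ = 0.7140 and sin(fδ)/sin δ = 0.7140.
Weighted sum of the unit vectors: (0.7140)·(0.9763,0.1676,0.1370) + (0.7140)·(-0.0780,-0.4044,0.9112) = (0.6414, -0.1691, 0.7484).
Converting back: φ = atan2(z, √(x²+y²)) = 48.45°, λ = atan2(y, x) = -14.77°.

48.45°, -14.77°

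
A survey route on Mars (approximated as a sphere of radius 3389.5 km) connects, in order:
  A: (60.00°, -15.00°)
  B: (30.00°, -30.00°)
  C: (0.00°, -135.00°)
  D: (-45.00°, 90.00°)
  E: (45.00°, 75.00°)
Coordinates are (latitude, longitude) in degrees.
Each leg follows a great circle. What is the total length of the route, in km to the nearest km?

20444 km

Leg A→B: central angle 0.5524 rad, distance 1872.3 km.
Leg B→C: central angle 1.7969 rad, distance 6090.5 km.
Leg C→D: central angle 2.0944 rad, distance 7099.0 km.
Leg D→E: central angle 1.5878 rad, distance 5382.0 km.
Total: 1872.3 + 6090.5 + 7099.0 + 5382.0 ≈ 20444 km.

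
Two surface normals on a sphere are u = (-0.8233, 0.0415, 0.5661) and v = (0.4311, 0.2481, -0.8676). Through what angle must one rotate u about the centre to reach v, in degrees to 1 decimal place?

146.7°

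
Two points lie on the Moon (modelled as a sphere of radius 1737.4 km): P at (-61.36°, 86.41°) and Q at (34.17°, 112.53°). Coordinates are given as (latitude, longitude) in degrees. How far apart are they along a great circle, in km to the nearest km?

2968 km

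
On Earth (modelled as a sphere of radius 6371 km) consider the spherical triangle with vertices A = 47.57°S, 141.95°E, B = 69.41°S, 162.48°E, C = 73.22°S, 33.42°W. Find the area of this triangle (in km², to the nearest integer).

2892072 km²

Side lengths (central angles): a = 0.6458, b = 1.0327, c = 0.4198 rad; semiperimeter s = 1.0492.
By l'Huilier's theorem, tan(E/4) = √[tan(s/2) tan((s−a)/2) tan((s−b)/2) tan((s−c)/2)], giving spherical excess E = 0.0713 rad.
Area = E·R² = 0.0713 × (6371)² ≈ 2892072 km².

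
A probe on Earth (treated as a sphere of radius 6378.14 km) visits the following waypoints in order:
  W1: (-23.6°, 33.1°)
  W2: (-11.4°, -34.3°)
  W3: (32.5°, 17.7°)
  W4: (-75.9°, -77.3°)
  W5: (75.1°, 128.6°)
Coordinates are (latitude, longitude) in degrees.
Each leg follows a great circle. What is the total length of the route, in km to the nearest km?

47564 km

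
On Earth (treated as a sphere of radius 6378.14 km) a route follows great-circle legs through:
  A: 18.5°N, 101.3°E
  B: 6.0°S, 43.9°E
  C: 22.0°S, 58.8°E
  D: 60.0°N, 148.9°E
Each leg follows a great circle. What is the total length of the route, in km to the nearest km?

Leg A→B: central angle 1.0759 rad, distance 6862.1 km.
Leg B→C: central angle 0.3757 rad, distance 2396.2 km.
Leg C→D: central angle 1.9020 rad, distance 12131.5 km.
Total: 6862.1 + 2396.2 + 12131.5 ≈ 21390 km.

21390 km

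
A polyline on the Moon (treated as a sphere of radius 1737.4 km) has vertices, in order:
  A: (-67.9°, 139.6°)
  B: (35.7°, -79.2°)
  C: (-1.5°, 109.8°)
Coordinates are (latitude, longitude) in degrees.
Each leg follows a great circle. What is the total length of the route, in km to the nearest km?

Leg A→B: central angle 2.4635 rad, distance 4280.1 km.
Leg B→C: central angle 2.5271 rad, distance 4390.6 km.
Total: 4280.1 + 4390.6 ≈ 8671 km.

8671 km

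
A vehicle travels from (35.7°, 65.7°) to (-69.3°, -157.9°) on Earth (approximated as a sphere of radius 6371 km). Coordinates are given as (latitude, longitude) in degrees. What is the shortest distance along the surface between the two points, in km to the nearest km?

In radians: φ₁ = 0.6231, φ₂ = -1.2095, Δλ = 136.400° = 2.3806 rad.
cos c = sin φ₁ sin φ₂ + cos φ₁ cos φ₂ cos Δλ = (0.5835)(-0.9354) + (0.8121)(0.3535)(-0.7242) = -0.75374,
so c = arccos(-0.75374) = 2.42454 rad.
Distance = R·c = 6371 × 2.4245 ≈ 15447 km.

15447 km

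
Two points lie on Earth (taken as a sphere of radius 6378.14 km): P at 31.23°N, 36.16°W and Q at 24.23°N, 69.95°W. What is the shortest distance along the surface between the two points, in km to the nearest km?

Let φ₁ = 0.5451 rad, φ₂ = 0.4229 rad, and Δλ = -0.5897 rad.
cos c = sin φ₁ sin φ₂ + cos φ₁ cos φ₂ cos Δλ = (0.5185)(0.4104) + (0.8551)(0.9119)(0.8311) = 0.86083,
so c = arccos(0.86083) = 0.53390 rad.
Distance = R·c = 6378.14 × 0.5339 ≈ 3405 km.

3405 km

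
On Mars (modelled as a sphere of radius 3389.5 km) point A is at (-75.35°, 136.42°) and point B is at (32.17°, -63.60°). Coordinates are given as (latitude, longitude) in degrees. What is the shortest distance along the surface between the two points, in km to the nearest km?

8031 km

With latitudes φ₁ = -75.350°, φ₂ = 32.170° and longitude difference Δλ = 159.980°:
cos c = sin φ₁ sin φ₂ + cos φ₁ cos φ₂ cos Δλ = (-0.9675)(0.5324) + (0.2529)(0.8465)(-0.9396) = -0.71627,
so c = arccos(-0.71627) = 2.36924 rad.
Distance = R·c = 3389.5 × 2.3692 ≈ 8031 km.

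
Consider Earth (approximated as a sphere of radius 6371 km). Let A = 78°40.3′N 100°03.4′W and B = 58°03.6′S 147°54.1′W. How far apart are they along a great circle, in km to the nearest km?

In radians: φ₁ = 1.3731, φ₂ = -1.0133, Δλ = -47.845° = -0.8351 rad.
cos c = sin φ₁ sin φ₂ + cos φ₁ cos φ₂ cos Δλ = (0.9805)(-0.8486) + (0.1964)(0.5290)(0.6711) = -0.76233,
so c = arccos(-0.76233) = 2.43770 rad.
Distance = R·c = 6371 × 2.4377 ≈ 15531 km.

15531 km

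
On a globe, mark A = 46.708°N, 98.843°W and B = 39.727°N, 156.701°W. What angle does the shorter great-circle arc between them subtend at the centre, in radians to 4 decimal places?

0.7291 rad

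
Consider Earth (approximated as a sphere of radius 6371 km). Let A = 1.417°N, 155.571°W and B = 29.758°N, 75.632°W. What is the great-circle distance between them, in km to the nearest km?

8959 km

Let φ₁ = 0.0247 rad, φ₂ = 0.5194 rad, and Δλ = 1.3952 rad.
Haversine: a = sin²(Δφ/2) + cos φ₁ cos φ₂ sin²(Δλ/2) = 0.0599 + (0.9997)(0.8681)(0.4127) = 0.41806.
Central angle c = 2·arcsin(√a) = 1.40617 rad.
Distance = R·c = 6371 × 1.4062 ≈ 8959 km.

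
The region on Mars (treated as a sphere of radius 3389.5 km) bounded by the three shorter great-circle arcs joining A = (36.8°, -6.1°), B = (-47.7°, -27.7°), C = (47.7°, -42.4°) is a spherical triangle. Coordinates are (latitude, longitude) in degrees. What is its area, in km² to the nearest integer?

5569037 km²

Side lengths (central angles): a = 1.6799, b = 0.5004, c = 1.5128 rad; semiperimeter s = 1.8466.
By l'Huilier's theorem, tan(E/4) = √[tan(s/2) tan((s−a)/2) tan((s−b)/2) tan((s−c)/2)], giving spherical excess E = 0.4847 rad.
Area = E·R² = 0.4847 × (3389.5)² ≈ 5569037 km².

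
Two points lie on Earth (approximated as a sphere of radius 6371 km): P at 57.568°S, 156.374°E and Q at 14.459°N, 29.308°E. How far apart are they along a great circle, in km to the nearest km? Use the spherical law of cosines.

With latitudes φ₁ = -57.568°, φ₂ = 14.459° and longitude difference Δλ = -127.066°:
cos c = sin φ₁ sin φ₂ + cos φ₁ cos φ₂ cos Δλ = (-0.8440)(0.2497) + (0.5363)(0.9683)(-0.6027) = -0.52375,
so c = arccos(-0.52375) = 2.12204 rad.
Distance = R·c = 6371 × 2.1220 ≈ 13520 km.

13520 km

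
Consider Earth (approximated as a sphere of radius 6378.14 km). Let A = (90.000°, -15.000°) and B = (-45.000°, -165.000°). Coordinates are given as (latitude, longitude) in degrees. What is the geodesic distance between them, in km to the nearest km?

With latitudes φ₁ = 90.000°, φ₂ = -45.000° and longitude difference Δλ = -150.000°:
cos c = sin φ₁ sin φ₂ + cos φ₁ cos φ₂ cos Δλ = (1.0000)(-0.7071) + (0.0000)(0.7071)(-0.8660) = -0.70711,
so c = arccos(-0.70711) = 2.35619 rad.
Distance = R·c = 6378.14 × 2.3562 ≈ 15028 km.

15028 km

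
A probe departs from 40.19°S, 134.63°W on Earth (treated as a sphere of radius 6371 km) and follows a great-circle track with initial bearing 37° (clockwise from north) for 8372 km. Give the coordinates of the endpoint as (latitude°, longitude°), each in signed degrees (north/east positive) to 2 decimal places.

Angular distance δ = d/R = 8372/6371 = 1.31408 rad; initial bearing θ = 0.6458 rad.
sin φ₂ = sin φ₁ cos δ + cos φ₁ sin δ cos θ = (-0.6453)(0.2539) + (0.7639)(0.9672)(0.7986) = 0.4262, so φ₂ = 25.23°.
Δλ = atan2(sin θ sin δ cos φ₁, cos δ − sin φ₁ sin φ₂) = atan2(0.4447, 0.5290) = 40.051°.
λ₂ = -134.630° + 40.051° = -94.58°.

25.23°, -94.58°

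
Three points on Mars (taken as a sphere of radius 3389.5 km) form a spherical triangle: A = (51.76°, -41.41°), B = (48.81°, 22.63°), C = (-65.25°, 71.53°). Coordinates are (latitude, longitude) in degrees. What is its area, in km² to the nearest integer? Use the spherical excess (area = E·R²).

15089223 km²

Side lengths (central angles): a = 2.0969, b = 2.5223, c = 0.6928 rad; semiperimeter s = 2.6560.
By l'Huilier's theorem, tan(E/4) = √[tan(s/2) tan((s−a)/2) tan((s−b)/2) tan((s−c)/2)], giving spherical excess E = 1.3134 rad.
Area = E·R² = 1.3134 × (3389.5)² ≈ 15089223 km².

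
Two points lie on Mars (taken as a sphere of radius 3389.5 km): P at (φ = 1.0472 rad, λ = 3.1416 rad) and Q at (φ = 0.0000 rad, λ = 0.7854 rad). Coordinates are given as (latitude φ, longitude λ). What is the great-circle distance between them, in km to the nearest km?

In radians: φ₁ = 1.0472, φ₂ = 0.0000, Δλ = -135.000° = -2.3562 rad.
cos c = sin φ₁ sin φ₂ + cos φ₁ cos φ₂ cos Δλ = (0.8660)(0.0000) + (0.5000)(1.0000)(-0.7071) = -0.35355,
so c = arccos(-0.35355) = 1.93216 rad.
Distance = R·c = 3389.5 × 1.9322 ≈ 6549 km.

6549 km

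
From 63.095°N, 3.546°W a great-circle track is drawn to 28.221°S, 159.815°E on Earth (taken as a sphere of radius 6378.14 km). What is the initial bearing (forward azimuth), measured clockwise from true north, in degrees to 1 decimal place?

With φ₁ = 1.1012, φ₂ = -0.4925, Δλ = 2.8512 rad, the forward-azimuth formula gives
θ = atan2( sin Δλ cos φ₂ , cos φ₁ sin φ₂ − sin φ₁ cos φ₂ cos Δλ ) = atan2(0.2523, 0.5389) = 25.09°.
So the initial bearing is 25.1°.

25.1°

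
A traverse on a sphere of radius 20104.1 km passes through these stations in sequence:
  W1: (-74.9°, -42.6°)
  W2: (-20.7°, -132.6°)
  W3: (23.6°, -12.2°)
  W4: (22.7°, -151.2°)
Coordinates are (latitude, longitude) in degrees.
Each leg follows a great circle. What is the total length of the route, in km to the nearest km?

110206 km

Leg W1→W2: central angle 1.2225 rad, distance 24577.8 km.
Leg W2→W3: central angle 2.1838 rad, distance 43902.4 km.
Leg W3→W4: central angle 2.0755 rad, distance 41725.4 km.
Total: 24577.8 + 43902.4 + 41725.4 ≈ 110206 km.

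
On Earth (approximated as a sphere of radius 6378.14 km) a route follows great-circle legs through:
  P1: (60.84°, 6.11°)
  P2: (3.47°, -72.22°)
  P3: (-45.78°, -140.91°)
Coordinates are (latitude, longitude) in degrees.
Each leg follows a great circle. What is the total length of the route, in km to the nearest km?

Leg P1→P2: central angle 1.4190 rad, distance 9050.5 km.
Leg P2→P3: central angle 1.3596 rad, distance 8671.9 km.
Total: 9050.5 + 8671.9 ≈ 17722 km.

17722 km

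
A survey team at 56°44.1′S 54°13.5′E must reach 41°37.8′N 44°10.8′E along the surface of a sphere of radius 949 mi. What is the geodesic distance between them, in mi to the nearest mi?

In radians: φ₁ = -0.9902, φ₂ = 0.7266, Δλ = -10.045° = -0.1753 rad.
cos c = sin φ₁ sin φ₂ + cos φ₁ cos φ₂ cos Δλ = (-0.8361)(0.6643) + (0.5485)(0.7475)(0.9847) = -0.15176,
so c = arccos(-0.15176) = 1.72315 rad.
Distance = R·c = 949 × 1.7231 ≈ 1635 mi.

1635 mi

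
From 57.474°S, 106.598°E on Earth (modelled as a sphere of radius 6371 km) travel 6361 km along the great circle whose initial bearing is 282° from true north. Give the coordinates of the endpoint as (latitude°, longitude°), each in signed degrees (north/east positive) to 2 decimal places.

Angular distance δ = d/R = 6361/6371 = 0.99843 rad; initial bearing θ = 4.9218 rad.
sin φ₂ = sin φ₁ cos δ + cos φ₁ sin δ cos θ = (-0.8431)(0.5416) + (0.5377)(0.8406)(0.2079) = -0.3627, so φ₂ = -21.27°.
Δλ = atan2(sin θ sin δ cos φ₁, cos δ − sin φ₁ sin φ₂) = atan2(-0.4421, 0.2358) = -61.925°.
λ₂ = 106.598° − 61.925° = 44.67°.

-21.27°, 44.67°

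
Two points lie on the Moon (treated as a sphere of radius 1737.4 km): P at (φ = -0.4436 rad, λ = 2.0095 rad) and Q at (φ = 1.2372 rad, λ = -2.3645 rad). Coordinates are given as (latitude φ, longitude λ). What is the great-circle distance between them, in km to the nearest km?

3646 km

In radians: φ₁ = -0.4436, φ₂ = 1.2372, Δλ = 109.388° = 1.9092 rad.
cos c = sin φ₁ sin φ₂ + cos φ₁ cos φ₂ cos Δλ = (-0.4292)(0.9449) + (0.9032)(0.3274)(-0.3320) = -0.50371,
so c = arccos(-0.50371) = 2.09869 rad.
Distance = R·c = 1737.4 × 2.0987 ≈ 3646 km.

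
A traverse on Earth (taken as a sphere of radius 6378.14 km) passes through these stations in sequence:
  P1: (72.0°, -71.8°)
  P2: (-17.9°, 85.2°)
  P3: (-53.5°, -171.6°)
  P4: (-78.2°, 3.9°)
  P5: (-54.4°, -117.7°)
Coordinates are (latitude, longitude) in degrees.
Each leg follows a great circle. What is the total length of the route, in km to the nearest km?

Leg P1→P2: central angle 2.1688 rad, distance 13832.9 km.
Leg P2→P3: central angle 1.4527 rad, distance 9265.6 km.
Leg P3→P4: central angle 0.8425 rad, distance 5373.5 km.
Leg P4→P5: central angle 0.7473 rad, distance 4766.2 km.
Total: 13832.9 + 9265.6 + 5373.5 + 4766.2 ≈ 33238 km.

33238 km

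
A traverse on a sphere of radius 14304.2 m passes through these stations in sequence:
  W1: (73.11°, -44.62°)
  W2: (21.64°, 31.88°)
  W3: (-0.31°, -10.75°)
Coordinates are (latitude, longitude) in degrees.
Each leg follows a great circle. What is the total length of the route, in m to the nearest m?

Leg W1→W2: central angle 1.1419 rad, distance 16333.3 m.
Leg W2→W3: central angle 0.8205 rad, distance 11736.1 m.
Total: 16333.3 + 11736.1 ≈ 28069 m.

28069 m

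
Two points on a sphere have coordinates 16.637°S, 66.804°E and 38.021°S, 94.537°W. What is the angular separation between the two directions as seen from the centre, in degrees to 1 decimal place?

122.6°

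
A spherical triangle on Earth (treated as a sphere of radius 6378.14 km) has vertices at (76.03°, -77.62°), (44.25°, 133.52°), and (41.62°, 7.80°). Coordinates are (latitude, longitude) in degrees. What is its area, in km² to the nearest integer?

20653097 km²

Side lengths (central angles): a = 1.4194, b = 0.8514, c = 1.0132 rad; semiperimeter s = 1.6420.
By l'Huilier's theorem, tan(E/4) = √[tan(s/2) tan((s−a)/2) tan((s−b)/2) tan((s−c)/2)], giving spherical excess E = 0.5077 rad.
Area = E·R² = 0.5077 × (6378.14)² ≈ 20653097 km².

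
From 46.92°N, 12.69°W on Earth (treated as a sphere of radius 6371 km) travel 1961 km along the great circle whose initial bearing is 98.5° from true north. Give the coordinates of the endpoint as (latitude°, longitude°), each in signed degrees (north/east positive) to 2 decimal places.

Angular distance δ = d/R = 1961/6371 = 0.30780 rad; initial bearing θ = 1.7191 rad.
sin φ₂ = sin φ₁ cos δ + cos φ₁ sin δ cos θ = (0.7304)(0.9530) + (0.6830)(0.3030)(-0.1478) = 0.6655, so φ₂ = 41.72°.
Δλ = atan2(sin θ sin δ cos φ₁, cos δ − sin φ₁ sin φ₂) = atan2(0.2047, 0.4669) = 23.668°.
λ₂ = -12.690° + 23.668° = 10.98°.

41.72°, 10.98°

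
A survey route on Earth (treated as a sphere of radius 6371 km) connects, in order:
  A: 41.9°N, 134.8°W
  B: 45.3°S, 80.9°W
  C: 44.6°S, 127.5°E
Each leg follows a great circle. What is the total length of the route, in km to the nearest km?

Leg A→B: central angle 1.7378 rad, distance 11071.5 km.
Leg B→C: central angle 1.5122 rad, distance 9634.4 km.
Total: 11071.5 + 9634.4 ≈ 20706 km.

20706 km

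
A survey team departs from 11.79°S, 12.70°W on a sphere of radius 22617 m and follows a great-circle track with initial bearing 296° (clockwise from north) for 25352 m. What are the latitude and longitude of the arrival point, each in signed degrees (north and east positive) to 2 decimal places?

17.31°, -70.67°

Angular distance δ = d/R = 25352/22617 = 1.12093 rad; initial bearing θ = 5.1662 rad.
sin φ₂ = sin φ₁ cos δ + cos φ₁ sin δ cos θ = (-0.2043)(0.4348) + (0.9789)(0.9005)(0.4384) = 0.2976, so φ₂ = 17.31°.
Δλ = atan2(sin θ sin δ cos φ₁, cos δ − sin φ₁ sin φ₂) = atan2(-0.7923, 0.4957) = -57.970°.
λ₂ = -12.700° − 57.970° = -70.67°.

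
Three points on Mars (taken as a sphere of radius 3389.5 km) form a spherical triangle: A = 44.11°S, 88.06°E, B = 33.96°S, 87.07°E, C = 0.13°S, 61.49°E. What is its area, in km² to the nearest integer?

475396 km²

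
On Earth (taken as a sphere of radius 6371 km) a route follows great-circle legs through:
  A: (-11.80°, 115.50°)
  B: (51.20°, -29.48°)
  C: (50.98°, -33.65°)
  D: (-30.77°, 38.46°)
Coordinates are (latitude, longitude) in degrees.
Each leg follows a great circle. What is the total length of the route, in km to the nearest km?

26401 km

Leg A→B: central angle 2.2939 rad, distance 14614.2 km.
Leg B→C: central angle 0.0459 rad, distance 292.2 km.
Leg C→D: central angle 1.8042 rad, distance 11494.6 km.
Total: 14614.2 + 292.2 + 11494.6 ≈ 26401 km.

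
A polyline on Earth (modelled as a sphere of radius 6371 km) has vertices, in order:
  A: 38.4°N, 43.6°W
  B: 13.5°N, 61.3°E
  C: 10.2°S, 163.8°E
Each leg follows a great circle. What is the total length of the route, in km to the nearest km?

Leg A→B: central angle 1.6218 rad, distance 10332.2 km.
Leg B→C: central angle 1.8219 rad, distance 11607.3 km.
Total: 10332.2 + 11607.3 ≈ 21940 km.

21940 km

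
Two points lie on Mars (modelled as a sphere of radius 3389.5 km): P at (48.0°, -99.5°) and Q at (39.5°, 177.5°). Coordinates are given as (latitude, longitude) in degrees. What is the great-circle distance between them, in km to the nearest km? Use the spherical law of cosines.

3408 km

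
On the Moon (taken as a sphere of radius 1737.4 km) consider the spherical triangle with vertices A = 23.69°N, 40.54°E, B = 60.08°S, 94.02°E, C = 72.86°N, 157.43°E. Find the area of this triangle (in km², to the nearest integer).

5832666 km²

Side lengths (central angles): a = 2.4379, b = 1.3058, c = 1.6473 rad; semiperimeter s = 2.6955.
By l'Huilier's theorem, tan(E/4) = √[tan(s/2) tan((s−a)/2) tan((s−b)/2) tan((s−c)/2)], giving spherical excess E = 1.9323 rad.
Area = E·R² = 1.9323 × (1737.4)² ≈ 5832666 km².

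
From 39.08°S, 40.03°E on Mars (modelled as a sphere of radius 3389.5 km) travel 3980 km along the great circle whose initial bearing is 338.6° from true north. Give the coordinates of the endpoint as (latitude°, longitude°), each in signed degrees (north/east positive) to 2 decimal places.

25.03°, 18.22°

Angular distance δ = d/R = 3980/3389.5 = 1.17421 rad; initial bearing θ = 5.9097 rad.
sin φ₂ = sin φ₁ cos δ + cos φ₁ sin δ cos θ = (-0.6304)(0.3863) + (0.7763)(0.9224)(0.9311) = 0.4231, so φ₂ = 25.03°.
Δλ = atan2(sin θ sin δ cos φ₁, cos δ − sin φ₁ sin φ₂) = atan2(-0.2613, 0.6530) = -21.805°.
λ₂ = 40.030° − 21.805° = 18.22°.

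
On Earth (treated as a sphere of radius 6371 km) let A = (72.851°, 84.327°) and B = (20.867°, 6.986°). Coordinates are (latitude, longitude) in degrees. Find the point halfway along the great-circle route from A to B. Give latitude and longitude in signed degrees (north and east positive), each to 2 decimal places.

Central angle δ = 1.1585 rad. Interpolating on the sphere with fraction f = 0.5:
P = [sin((1−f)δ)·A + sin(fδ)·B] / sin δ = 0.5975·A + 0.5975·B in Cartesian coordinates,
giving P = (0.5715, 0.2432, 0.7837), i.e. latitude 51.60°, longitude 23.05°.

51.60°, 23.05°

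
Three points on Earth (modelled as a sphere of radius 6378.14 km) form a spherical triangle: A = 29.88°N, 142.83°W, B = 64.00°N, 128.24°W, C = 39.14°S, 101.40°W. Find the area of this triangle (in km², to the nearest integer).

Side lengths (central angles): a = 1.8379, b = 1.3799, c = 0.6170 rad; semiperimeter s = 1.9174.
By l'Huilier's theorem, tan(E/4) = √[tan(s/2) tan((s−a)/2) tan((s−b)/2) tan((s−c)/2)], giving spherical excess E = 0.4340 rad.
Area = E·R² = 0.4340 × (6378.14)² ≈ 17655088 km².

17655088 km²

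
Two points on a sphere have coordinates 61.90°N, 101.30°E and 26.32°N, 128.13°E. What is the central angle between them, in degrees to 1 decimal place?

39.8°

Let φ₁ = 1.0804 rad, φ₂ = 0.4594 rad, and Δλ = 0.4683 rad.
Haversine: a = sin²(Δφ/2) + cos φ₁ cos φ₂ sin²(Δλ/2) = 0.0933 + (0.4710)(0.8963)(0.0538) = 0.11607.
Central angle c = 2·arcsin(√a) = 0.69531 rad.
So the angular separation is 39.8°.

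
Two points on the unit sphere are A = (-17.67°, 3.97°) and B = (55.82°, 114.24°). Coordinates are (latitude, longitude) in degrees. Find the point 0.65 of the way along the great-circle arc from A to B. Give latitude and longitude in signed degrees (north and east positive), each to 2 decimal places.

Central angle δ = 2.0226 rad. Interpolating on the sphere with fraction f = 0.65:
P = [sin((1−f)δ)·A + sin(fδ)·B] / sin δ = 0.7227·A + 1.0752·B in Cartesian coordinates,
giving P = (0.4390, 0.5985, 0.6702), i.e. latitude 42.08°, longitude 53.74°.

42.08°, 53.74°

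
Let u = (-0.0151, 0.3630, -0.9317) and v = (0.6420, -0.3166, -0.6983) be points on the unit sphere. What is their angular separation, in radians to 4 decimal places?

1.0169 rad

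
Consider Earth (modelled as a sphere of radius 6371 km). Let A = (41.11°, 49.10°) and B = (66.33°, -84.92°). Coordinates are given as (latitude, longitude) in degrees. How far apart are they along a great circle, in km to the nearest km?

7441 km

Let φ₁ = 0.7175 rad, φ₂ = 1.1577 rad, and Δλ = -2.3391 rad.
cos c = sin φ₁ sin φ₂ + cos φ₁ cos φ₂ cos Δλ = (0.6575)(0.9159) + (0.7534)(0.4015)(-0.6949) = 0.39199,
so c = arccos(0.39199) = 1.16800 rad.
Distance = R·c = 6371 × 1.1680 ≈ 7441 km.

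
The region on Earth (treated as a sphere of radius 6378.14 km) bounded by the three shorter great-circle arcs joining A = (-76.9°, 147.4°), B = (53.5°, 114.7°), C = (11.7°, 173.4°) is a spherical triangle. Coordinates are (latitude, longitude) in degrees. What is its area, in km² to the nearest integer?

50978403 km²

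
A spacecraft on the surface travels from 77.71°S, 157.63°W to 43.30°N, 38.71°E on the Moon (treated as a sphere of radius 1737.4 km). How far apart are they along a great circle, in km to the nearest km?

In radians: φ₁ = -1.3563, φ₂ = 0.7557, Δλ = -163.660° = -2.8564 rad.
Haversine: a = sin²(Δφ/2) + cos φ₁ cos φ₂ sin²(Δλ/2) = 0.7576 + (0.2129)(0.7278)(0.9798) = 0.90938.
Central angle c = 2·arcsin(√a) = 2.53004 rad.
Distance = R·c = 1737.4 × 2.5300 ≈ 4396 km.

4396 km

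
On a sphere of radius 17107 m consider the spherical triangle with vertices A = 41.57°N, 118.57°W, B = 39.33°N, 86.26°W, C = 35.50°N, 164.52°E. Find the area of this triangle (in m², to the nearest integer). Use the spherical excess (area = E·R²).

Side lengths (central angles): a = 1.4094, b = 1.0201, c = 0.4284 rad; semiperimeter s = 1.4289.
By l'Huilier's theorem, tan(E/4) = √[tan(s/2) tan((s−a)/2) tan((s−b)/2) tan((s−c)/2)], giving spherical excess E = 0.1240 rad.
Area = E·R² = 0.1240 × (17107)² ≈ 36299065 m².

36299065 m²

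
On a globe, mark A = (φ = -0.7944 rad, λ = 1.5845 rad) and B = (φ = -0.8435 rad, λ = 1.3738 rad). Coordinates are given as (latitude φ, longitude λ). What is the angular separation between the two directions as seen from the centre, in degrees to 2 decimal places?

With latitudes φ₁ = -45.516°, φ₂ = -48.329° and longitude difference Δλ = -12.072°:
Haversine: a = sin²(Δφ/2) + cos φ₁ cos φ₂ sin²(Δλ/2) = 0.0006 + (0.7007)(0.6649)(0.0111) = 0.00575.
Central angle c = 2·arcsin(√a) = 0.15186 rad.
So the angular separation is 8.70°.

8.70°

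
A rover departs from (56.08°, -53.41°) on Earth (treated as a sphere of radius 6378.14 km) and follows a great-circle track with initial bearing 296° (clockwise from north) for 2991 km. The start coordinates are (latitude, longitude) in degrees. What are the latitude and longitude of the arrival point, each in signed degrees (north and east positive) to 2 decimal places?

58.30°, -104.03°

Angular distance δ = d/R = 2991/6378.14 = 0.46895 rad; initial bearing θ = 5.1662 rad.
sin φ₂ = sin φ₁ cos δ + cos φ₁ sin δ cos θ = (0.8298)(0.8920) + (0.5580)(0.4519)(0.4384) = 0.8508, so φ₂ = 58.30°.
Δλ = atan2(sin θ sin δ cos φ₁, cos δ − sin φ₁ sin φ₂) = atan2(-0.2267, 0.1860) = -50.623°.
λ₂ = -53.410° − 50.623° = -104.03°.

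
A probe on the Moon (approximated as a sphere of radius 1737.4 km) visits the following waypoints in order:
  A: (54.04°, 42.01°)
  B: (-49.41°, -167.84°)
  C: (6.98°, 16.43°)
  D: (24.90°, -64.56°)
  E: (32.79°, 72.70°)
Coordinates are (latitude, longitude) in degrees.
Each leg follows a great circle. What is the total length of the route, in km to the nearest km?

14762 km

Leg A→B: central angle 2.8116 rad, distance 4884.9 km.
Leg B→C: central angle 2.3984 rad, distance 4167.0 km.
Leg C→D: central angle 1.3774 rad, distance 2393.1 km.
Leg D→E: central angle 1.9092 rad, distance 3317.1 km.
Total: 4884.9 + 4167.0 + 2393.1 + 3317.1 ≈ 14762 km.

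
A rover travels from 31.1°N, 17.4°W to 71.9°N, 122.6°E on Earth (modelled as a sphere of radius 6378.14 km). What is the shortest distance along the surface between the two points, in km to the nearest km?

In radians: φ₁ = 0.5428, φ₂ = 1.2549, Δλ = 140.000° = 2.4435 rad.
cos c = sin φ₁ sin φ₂ + cos φ₁ cos φ₂ cos Δλ = (0.5165)(0.9505) + (0.8563)(0.3107)(-0.7660) = 0.28719,
so c = arccos(0.28719) = 1.27951 rad.
Distance = R·c = 6378.14 × 1.2795 ≈ 8161 km.

8161 km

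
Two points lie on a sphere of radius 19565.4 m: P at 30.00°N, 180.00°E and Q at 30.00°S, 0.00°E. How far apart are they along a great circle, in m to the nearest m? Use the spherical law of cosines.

Let φ₁ = 0.5236 rad, φ₂ = -0.5236 rad, and Δλ = -3.1416 rad.
cos c = sin φ₁ sin φ₂ + cos φ₁ cos φ₂ cos Δλ = (0.5000)(-0.5000) + (0.8660)(0.8660)(-1.0000) = -1.00000,
so c = arccos(-1.00000) = 3.14159 rad.
Distance = R·c = 19565.4 × 3.1416 ≈ 61467 m.

61467 m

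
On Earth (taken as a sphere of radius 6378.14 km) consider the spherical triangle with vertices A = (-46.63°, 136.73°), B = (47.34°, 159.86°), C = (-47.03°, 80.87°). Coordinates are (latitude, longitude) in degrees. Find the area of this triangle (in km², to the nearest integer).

30133579 km²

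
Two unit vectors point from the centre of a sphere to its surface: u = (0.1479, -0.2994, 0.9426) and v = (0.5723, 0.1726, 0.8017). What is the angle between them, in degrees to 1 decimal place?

u·v = 0.7886; |u| = 1.0000, |v| = 1.0000.
cos θ = (u·v)/(|u||v|) = 0.7886, so θ = 37.9°.

37.9°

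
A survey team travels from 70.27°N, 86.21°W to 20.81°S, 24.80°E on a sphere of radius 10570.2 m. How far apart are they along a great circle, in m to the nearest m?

21508 m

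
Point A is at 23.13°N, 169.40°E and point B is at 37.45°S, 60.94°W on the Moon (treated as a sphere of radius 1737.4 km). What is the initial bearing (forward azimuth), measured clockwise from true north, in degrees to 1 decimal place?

120.5°

Δλ = 129.660° = 2.2630 rad.
y = sin Δλ · cos φ₂ = (0.7698)(0.7939) = 0.6112
x = cos φ₁ sin φ₂ − sin φ₁ cos φ₂ cos Δλ = (0.9196)(-0.6081) − (0.3928)(0.7939)(-0.6382) = -0.3602
θ = atan2(y, x) = 120.51°, so the bearing is 120.5°.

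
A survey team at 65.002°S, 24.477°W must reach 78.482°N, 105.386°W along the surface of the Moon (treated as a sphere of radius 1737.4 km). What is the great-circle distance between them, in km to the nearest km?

4579 km

With latitudes φ₁ = -65.002°, φ₂ = 78.482° and longitude difference Δλ = -80.909°:
Haversine: a = sin²(Δφ/2) + cos φ₁ cos φ₂ sin²(Δλ/2) = 0.9018 + (0.4226)(0.1997)(0.4210) = 0.93737.
Central angle c = 2·arcsin(√a) = 2.63569 rad.
Distance = R·c = 1737.4 × 2.6357 ≈ 4579 km.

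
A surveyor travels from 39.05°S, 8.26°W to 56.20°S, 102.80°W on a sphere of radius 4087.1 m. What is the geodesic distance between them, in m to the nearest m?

With latitudes φ₁ = -39.050°, φ₂ = -56.200° and longitude difference Δλ = -94.540°:
Haversine: a = sin²(Δφ/2) + cos φ₁ cos φ₂ sin²(Δλ/2) = 0.0222 + (0.7766)(0.5563)(0.5396) = 0.25534.
Central angle c = 2·arcsin(√a) = 1.05948 rad.
Distance = R·c = 4087.1 × 1.0595 ≈ 4330 m.

4330 m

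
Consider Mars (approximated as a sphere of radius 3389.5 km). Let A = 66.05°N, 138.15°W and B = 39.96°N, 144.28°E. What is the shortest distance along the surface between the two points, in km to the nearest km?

2908 km

In radians: φ₁ = 1.1528, φ₂ = 0.6974, Δλ = -77.570° = -1.3539 rad.
cos c = sin φ₁ sin φ₂ + cos φ₁ cos φ₂ cos Δλ = (0.9139)(0.6423) + (0.4059)(0.7665)(0.2152) = 0.65393,
so c = arccos(0.65393) = 0.85803 rad.
Distance = R·c = 3389.5 × 0.8580 ≈ 2908 km.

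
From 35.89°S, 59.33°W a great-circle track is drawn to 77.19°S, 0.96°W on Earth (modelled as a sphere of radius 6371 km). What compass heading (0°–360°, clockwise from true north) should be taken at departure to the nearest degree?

165°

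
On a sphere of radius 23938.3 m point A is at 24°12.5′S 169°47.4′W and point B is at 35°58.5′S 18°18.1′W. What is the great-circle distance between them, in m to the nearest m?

47655 m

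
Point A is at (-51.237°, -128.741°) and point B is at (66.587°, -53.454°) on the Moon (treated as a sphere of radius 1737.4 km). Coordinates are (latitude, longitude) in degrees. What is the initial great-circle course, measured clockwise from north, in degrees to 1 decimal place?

30.5°

With φ₁ = -0.8943, φ₂ = 1.1622, Δλ = 1.3140 rad, the forward-azimuth formula gives
θ = atan2( sin Δλ cos φ₂ , cos φ₁ sin φ₂ − sin φ₁ cos φ₂ cos Δλ ) = atan2(0.3843, 0.6532) = 30.47°.
So the initial bearing is 30.5°.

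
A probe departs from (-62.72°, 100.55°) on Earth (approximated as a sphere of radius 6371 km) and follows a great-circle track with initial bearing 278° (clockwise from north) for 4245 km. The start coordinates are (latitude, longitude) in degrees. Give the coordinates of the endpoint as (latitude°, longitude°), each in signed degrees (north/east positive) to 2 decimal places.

-41.24°, 46.06°

Angular distance δ = d/R = 4245/6371 = 0.66630 rad; initial bearing θ = 4.8520 rad.
sin φ₂ = sin φ₁ cos δ + cos φ₁ sin δ cos θ = (-0.8888)(0.7861) + (0.4583)(0.6181)(0.1392) = -0.6593, so φ₂ = -41.24°.
Δλ = atan2(sin θ sin δ cos φ₁, cos δ − sin φ₁ sin φ₂) = atan2(-0.2805, 0.2002) = -54.489°.
λ₂ = 100.550° − 54.489° = 46.06°.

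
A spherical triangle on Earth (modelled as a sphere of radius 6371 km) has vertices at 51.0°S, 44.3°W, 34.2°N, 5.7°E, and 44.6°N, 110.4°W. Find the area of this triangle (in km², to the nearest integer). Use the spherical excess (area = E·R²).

76516043 km²

Side lengths (central angles): a = 1.4348, b = 1.9435, c = 1.6732 rad; semiperimeter s = 2.5258.
By l'Huilier's theorem, tan(E/4) = √[tan(s/2) tan((s−a)/2) tan((s−b)/2) tan((s−c)/2)], giving spherical excess E = 1.8851 rad.
Area = E·R² = 1.8851 × (6371)² ≈ 76516043 km².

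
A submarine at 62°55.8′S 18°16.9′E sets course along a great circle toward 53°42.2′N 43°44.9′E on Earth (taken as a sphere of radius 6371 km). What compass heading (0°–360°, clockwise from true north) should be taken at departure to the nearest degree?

17°

With φ₁ = -1.0983, φ₂ = 0.9373, Δλ = 0.4445 rad, the forward-azimuth formula gives
θ = atan2( sin Δλ cos φ₂ , cos φ₁ sin φ₂ − sin φ₁ cos φ₂ cos Δλ ) = atan2(0.2545, 0.8427) = 16.81°.
So the initial bearing is 17°.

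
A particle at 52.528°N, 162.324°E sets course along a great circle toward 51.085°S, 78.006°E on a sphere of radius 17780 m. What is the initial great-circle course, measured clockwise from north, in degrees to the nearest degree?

230°

Δλ = -84.318° = -1.4716 rad.
y = sin Δλ · cos φ₂ = (-0.9951)(0.6282) = -0.6251
x = cos φ₁ sin φ₂ − sin φ₁ cos φ₂ cos Δλ = (0.6084)(-0.7781) − (0.7937)(0.6282)(0.0990) = -0.5227
θ = atan2(y, x) = -129.90°; adding 360° gives 230°.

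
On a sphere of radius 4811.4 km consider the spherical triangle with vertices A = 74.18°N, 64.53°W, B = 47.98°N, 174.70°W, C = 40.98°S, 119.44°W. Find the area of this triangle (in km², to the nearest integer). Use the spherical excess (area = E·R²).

27574402 km²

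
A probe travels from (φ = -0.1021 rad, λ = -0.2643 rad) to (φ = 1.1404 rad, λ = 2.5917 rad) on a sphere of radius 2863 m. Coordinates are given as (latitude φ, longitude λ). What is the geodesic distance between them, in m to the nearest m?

With latitudes φ₁ = -5.850°, φ₂ = 65.340° and longitude difference Δλ = 163.637°:
Haversine: a = sin²(Δφ/2) + cos φ₁ cos φ₂ sin²(Δλ/2) = 0.3388 + (0.9948)(0.4172)(0.9797) = 0.74544.
Central angle c = 2·arcsin(√a) = 2.08389 rad.
Distance = R·c = 2863 × 2.0839 ≈ 5966 m.

5966 m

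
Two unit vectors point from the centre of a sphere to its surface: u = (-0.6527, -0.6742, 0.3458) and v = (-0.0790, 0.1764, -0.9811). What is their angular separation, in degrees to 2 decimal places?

u·v = -0.4066; |u| = 1.0001, |v| = 1.0000.
cos θ = (u·v)/(|u||v|) = -0.4066, so θ = 113.99°.

113.99°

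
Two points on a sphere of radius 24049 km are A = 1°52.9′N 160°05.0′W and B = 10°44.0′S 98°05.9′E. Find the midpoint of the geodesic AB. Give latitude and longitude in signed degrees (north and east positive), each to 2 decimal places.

-7.00°, 149.61°

Central angle δ = 1.7795 rad. Interpolating on the sphere with fraction f = 0.5:
P = [sin((1−f)δ)·A + sin(fδ)·B] / sin δ = 0.7942·A + 0.7942·B in Cartesian coordinates,
giving P = (-0.8562, 0.5021, -0.1218), i.e. latitude -7.00°, longitude 149.61°.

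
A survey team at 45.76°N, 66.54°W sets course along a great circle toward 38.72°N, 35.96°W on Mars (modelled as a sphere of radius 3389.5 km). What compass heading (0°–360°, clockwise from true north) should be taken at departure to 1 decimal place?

96.4°

With φ₁ = 0.7987, φ₂ = 0.6758, Δλ = 0.5337 rad, the forward-azimuth formula gives
θ = atan2( sin Δλ cos φ₂ , cos φ₁ sin φ₂ − sin φ₁ cos φ₂ cos Δλ ) = atan2(0.3969, -0.0448) = 96.44°.
So the initial bearing is 96.4°.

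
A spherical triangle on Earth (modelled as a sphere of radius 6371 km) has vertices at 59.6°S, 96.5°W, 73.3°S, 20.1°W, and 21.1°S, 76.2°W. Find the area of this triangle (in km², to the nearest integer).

7758153 km²

Side lengths (central angles): a = 1.0537, b = 0.7178, c = 0.5349 rad; semiperimeter s = 1.1532.
By l'Huilier's theorem, tan(E/4) = √[tan(s/2) tan((s−a)/2) tan((s−b)/2) tan((s−c)/2)], giving spherical excess E = 0.1911 rad.
Area = E·R² = 0.1911 × (6371)² ≈ 7758153 km².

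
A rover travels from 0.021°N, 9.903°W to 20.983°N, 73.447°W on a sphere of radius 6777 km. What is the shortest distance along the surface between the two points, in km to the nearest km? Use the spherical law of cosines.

7737 km

In radians: φ₁ = 0.0004, φ₂ = 0.3662, Δλ = -63.544° = -1.1091 rad.
cos c = sin φ₁ sin φ₂ + cos φ₁ cos φ₂ cos Δλ = (0.0004)(0.3581) + (1.0000)(0.9337)(0.4455) = 0.41610,
so c = arccos(0.41610) = 1.14165 rad.
Distance = R·c = 6777 × 1.1416 ≈ 7737 km.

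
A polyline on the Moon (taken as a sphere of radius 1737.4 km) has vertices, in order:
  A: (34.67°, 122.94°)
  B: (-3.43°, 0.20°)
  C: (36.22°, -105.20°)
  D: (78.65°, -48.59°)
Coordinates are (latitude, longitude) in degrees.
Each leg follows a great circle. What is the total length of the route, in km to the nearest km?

8223 km

Leg A→B: central angle 2.0692 rad, distance 3595.1 km.
Leg B→C: central angle 1.8227 rad, distance 3166.7 km.
Leg C→D: central angle 0.8410 rad, distance 1461.2 km.
Total: 3595.1 + 3166.7 + 1461.2 ≈ 8223 km.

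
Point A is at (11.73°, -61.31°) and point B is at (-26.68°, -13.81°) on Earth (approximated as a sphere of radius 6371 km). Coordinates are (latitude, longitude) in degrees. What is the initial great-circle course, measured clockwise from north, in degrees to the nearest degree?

With φ₁ = 0.2047, φ₂ = -0.4657, Δλ = 0.8290 rad, the forward-azimuth formula gives
θ = atan2( sin Δλ cos φ₂ , cos φ₁ sin φ₂ − sin φ₁ cos φ₂ cos Δλ ) = atan2(0.6588, -0.5624) = 130.49°.
So the initial bearing is 130°.

130°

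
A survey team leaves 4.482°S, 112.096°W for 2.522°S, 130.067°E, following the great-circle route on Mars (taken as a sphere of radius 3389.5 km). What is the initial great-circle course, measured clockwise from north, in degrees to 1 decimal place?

264.8°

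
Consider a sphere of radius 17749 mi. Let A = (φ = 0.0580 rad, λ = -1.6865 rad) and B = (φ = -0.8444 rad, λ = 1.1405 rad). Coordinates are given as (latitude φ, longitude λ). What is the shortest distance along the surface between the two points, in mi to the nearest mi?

With latitudes φ₁ = 3.323°, φ₂ = -48.381° and longitude difference Δλ = 161.975°:
cos c = sin φ₁ sin φ₂ + cos φ₁ cos φ₂ cos Δλ = (0.0580)(-0.7476) + (0.9983)(0.6642)(-0.9509) = -0.67386,
so c = arccos(-0.67386) = 2.31021 rad.
Distance = R·c = 17749 × 2.3102 ≈ 41004 mi.

41004 mi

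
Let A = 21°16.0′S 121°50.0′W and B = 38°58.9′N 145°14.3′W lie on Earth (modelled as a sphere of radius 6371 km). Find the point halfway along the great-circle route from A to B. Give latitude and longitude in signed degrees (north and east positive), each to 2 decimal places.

9.04°, -132.46°

Central angle δ = 1.1189 rad. Interpolating on the sphere with fraction f = 0.5:
P = [sin((1−f)δ)·A + sin(fδ)·B] / sin δ = 0.5899·A + 0.5899·B in Cartesian coordinates,
giving P = (-0.6667, -0.7286, 0.1571), i.e. latitude 9.04°, longitude -132.46°.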